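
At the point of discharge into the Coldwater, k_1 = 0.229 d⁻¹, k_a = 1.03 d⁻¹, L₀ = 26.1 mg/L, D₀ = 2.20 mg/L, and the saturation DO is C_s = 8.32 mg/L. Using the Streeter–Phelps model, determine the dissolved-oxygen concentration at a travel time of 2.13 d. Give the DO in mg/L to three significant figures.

k_1 L₀/(k_a−k_1) = 0.229×26.1/(1.03−0.229) = 5.977/0.8010 = 7.462 mg/L.
e^(−k_1 t) = e^(−0.229×2.130) = 0.6140; e^(−k_a t) = e^(−1.03×2.130) = 0.1115.
D = 7.462 × (0.6140 − 0.1115) + 2.20 × 0.1115 = 3.750 + 0.2453 = 3.995 mg/L.
DO = C_s − D = 8.32 − 3.995 = 4.325 mg/L.

DO ≈ 4.33 mg/L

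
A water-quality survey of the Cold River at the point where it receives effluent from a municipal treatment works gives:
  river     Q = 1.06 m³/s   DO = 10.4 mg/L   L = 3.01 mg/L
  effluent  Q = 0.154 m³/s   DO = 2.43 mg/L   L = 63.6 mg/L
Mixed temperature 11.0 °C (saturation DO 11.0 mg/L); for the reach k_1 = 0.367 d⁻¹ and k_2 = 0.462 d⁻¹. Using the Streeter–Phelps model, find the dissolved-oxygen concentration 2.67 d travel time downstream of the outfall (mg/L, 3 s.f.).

Mixed DO = (1.06×10.4 + 0.154×2.43)/(1.06+0.154) = 11.40/1.214 = 9.389 mg/L.
Mixed L₀ = (1.06×3.01 + 0.154×63.6)/(1.214) = 12.98/1.214 = 10.70 mg/L.
Initial deficit D₀ = C_s − DO₀ = 11.0 − 9.389 = 1.611 mg/L.
D(2.67) = [0.367×10.70/(0.462−0.367)](e^(−0.367×2.67) − e^(−0.462×2.67)) + 1.611 e^(−0.462×2.67)
= 41.32 × (0.3754 − 0.2913) + 1.611 × 0.2913 = 3.944 mg/L.
DO = 11.0 − 3.944 = 7.056 mg/L.

DO ≈ 7.06 mg/L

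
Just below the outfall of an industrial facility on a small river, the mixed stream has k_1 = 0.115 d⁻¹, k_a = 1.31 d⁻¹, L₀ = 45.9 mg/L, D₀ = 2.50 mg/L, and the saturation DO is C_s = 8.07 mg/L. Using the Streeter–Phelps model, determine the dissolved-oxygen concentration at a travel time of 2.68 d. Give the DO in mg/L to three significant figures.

k_1 L₀/(k_a−k_1) = 0.115×45.9/(1.31−0.115) = 5.279/1.195 = 4.417 mg/L.
e^(−k_1 t) = e^(−0.115×2.680) = 0.7348; e^(−k_a t) = e^(−1.31×2.680) = 0.02987.
D = 4.417 × (0.7348 − 0.02987) + 2.50 × 0.02987 = 3.114 + 0.07468 = 3.188 mg/L.
DO = C_s − D = 8.07 − 3.188 = 4.882 mg/L.

DO ≈ 4.88 mg/L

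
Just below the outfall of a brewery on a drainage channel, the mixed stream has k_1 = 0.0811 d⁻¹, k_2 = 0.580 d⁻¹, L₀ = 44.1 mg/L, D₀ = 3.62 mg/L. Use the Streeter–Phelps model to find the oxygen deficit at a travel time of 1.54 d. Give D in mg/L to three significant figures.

k_1 L₀/(k_2−k_1) = 0.0811×44.1/(0.580−0.0811) = 3.577/0.4989 = 7.169 mg/L.
e^(−k_1 t) = e^(−0.0811×1.540) = 0.8826; e^(−k_2 t) = e^(−0.580×1.540) = 0.4093.
D = 7.169 × (0.8826 − 0.4093) + 3.62 × 0.4093 = 3.393 + 1.482 = 4.874 mg/L.

D ≈ 4.87 mg/L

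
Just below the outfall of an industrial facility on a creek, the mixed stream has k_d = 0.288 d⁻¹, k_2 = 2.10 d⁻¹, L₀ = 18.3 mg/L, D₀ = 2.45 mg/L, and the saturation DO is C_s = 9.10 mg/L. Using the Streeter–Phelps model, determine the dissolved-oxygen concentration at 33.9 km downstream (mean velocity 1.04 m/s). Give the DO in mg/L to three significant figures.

DO ≈ 6.70 mg/L

Travel time t = x/v = 33.9 km / (1.04 m/s) = 33900 m / 1.04 m/s = 32600 s = 0.3773 d.
k_d L₀/(k_2−k_d) = 0.288×18.3/(2.10−0.288) = 5.270/1.812 = 2.909 mg/L.
e^(−k_d t) = e^(−0.288×0.3773) = 0.8970; e^(−k_2 t) = e^(−2.10×0.3773) = 0.4528.
D = 2.909 × (0.8970 − 0.4528) + 2.45 × 0.4528 = 1.292 + 1.109 = 2.401 mg/L.
DO = C_s − D = 9.10 − 2.401 = 6.699 mg/L.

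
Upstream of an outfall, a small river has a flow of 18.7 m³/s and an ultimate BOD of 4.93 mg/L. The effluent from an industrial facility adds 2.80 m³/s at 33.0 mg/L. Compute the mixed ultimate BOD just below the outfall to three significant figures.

Flow-weighted mixing: C = (Q_r C_r + Q_w C_w)/(Q_r + Q_w)
= (18.7×4.93 + 2.80×33.0)/(18.7 + 2.80) = 184.6/21.50 = 8.586 mg/L.

8.59 mg/L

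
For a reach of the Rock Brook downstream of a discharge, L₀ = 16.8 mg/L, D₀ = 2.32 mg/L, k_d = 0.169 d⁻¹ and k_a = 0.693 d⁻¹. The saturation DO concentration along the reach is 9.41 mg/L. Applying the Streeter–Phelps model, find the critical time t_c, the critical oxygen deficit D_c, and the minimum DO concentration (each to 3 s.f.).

t_c ≈ 1.63 d; D_c ≈ 3.11 mg/L; min DO ≈ 6.30 mg/L

t_c = [1/(k_a−k_d)] ln[(k_a/k_d)(1 − D₀(k_a−k_d)/(k_d L₀))]
= [1/(0.693−0.169)] ln[(0.693/0.169)(1 − 2.32×0.5240/(0.169×16.8))]
= (1/0.5240) ln[4.101 × 0.5718] = 1.908 × ln(2.345) = 1.908 × 0.8522 = 1.626 d.
D_c = (k_d/k_a) L₀ e^(−k_d t_c) = (0.169/0.693) × 16.8 × e^(−0.169×1.626) = 0.2439 × 16.8 × 0.7597 = 3.112 mg/L.
Minimum DO = C_s − D_c = 9.41 − 3.112 = 6.298 mg/L.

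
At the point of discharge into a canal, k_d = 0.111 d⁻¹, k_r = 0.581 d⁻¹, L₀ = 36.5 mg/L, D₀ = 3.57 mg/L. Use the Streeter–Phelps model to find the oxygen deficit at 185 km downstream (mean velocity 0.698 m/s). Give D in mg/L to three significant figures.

Travel time t = x/v = 185 km / (0.698 m/s) = 185000 m / 0.698 m/s = 265000 s = 3.068 d.
k_d L₀/(k_r−k_d) = 0.111×36.5/(0.581−0.111) = 4.051/0.4700 = 8.620 mg/L.
e^(−k_d t) = e^(−0.111×3.068) = 0.7114; e^(−k_r t) = e^(−0.581×3.068) = 0.1683.
D = 8.620 × (0.7114 − 0.1683) + 3.57 × 0.1683 = 4.682 + 0.6007 = 5.283 mg/L.

D ≈ 5.28 mg/L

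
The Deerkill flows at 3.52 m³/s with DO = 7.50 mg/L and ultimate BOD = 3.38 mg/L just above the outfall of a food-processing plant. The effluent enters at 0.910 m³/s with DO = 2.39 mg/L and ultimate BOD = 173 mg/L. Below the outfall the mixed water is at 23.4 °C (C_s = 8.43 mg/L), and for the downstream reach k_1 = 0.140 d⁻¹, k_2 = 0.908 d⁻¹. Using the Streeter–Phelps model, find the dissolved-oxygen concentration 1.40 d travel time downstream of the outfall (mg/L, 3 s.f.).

Mixed DO = (3.52×7.50 + 0.910×2.39)/(3.52+0.910) = 28.57/4.430 = 6.450 mg/L.
Mixed L₀ = (3.52×3.38 + 0.910×173)/(4.430) = 169.3/4.430 = 38.22 mg/L.
Initial deficit D₀ = C_s − DO₀ = 8.43 − 6.450 = 1.980 mg/L.
D(1.40) = [0.140×38.22/(0.908−0.140)](e^(−0.140×1.40) − e^(−0.908×1.40)) + 1.980 e^(−0.908×1.40)
= 6.968 × (0.8220 − 0.2805) + 1.980 × 0.2805 = 4.328 mg/L.
DO = 8.43 − 4.328 = 4.102 mg/L.

DO ≈ 4.10 mg/L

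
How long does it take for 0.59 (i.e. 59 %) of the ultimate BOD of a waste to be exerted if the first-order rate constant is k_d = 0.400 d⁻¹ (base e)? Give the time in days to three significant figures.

t ≈ 2.23 d

y/L₀ = 1 − e^(−k_d t) = 0.59 ⇒ e^(−k_d t) = 0.410
t = −ln(0.410) / 0.400 = 0.8916 / 0.400 = 2.229 d.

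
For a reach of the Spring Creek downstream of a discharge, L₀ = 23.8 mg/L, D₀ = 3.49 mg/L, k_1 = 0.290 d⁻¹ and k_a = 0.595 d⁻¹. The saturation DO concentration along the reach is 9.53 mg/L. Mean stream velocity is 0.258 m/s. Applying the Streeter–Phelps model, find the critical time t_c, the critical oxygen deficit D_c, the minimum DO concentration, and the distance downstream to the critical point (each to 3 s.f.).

With k_a/k_1 = 2.052 and 1 − D₀(k_a−k_1)/(k_1 L₀) = 0.8458,
t_c = ln(2.052 × 0.8458) / (0.595 − 0.290) = ln(1.735) / 0.3050 = 0.5512/0.3050 = 1.807 d.
L(t_c) = L₀ e^(−k_1 t_c) = 23.8 × 0.5921 = 14.09 mg/L, and at the critical point k_a D_c = k_1 L, so D_c = (0.290/0.595) × 14.09 = 6.868 mg/L.
Minimum DO = C_s − D_c = 9.53 − 6.868 = 2.662 mg/L.
x_c = v t_c = 0.258 m/s × 1.807 d × 86400 s/d = 40280 m ≈ 40.3 km.

t_c ≈ 1.81 d; D_c ≈ 6.87 mg/L; min DO ≈ 2.66 mg/L; x_c ≈ 40.3 km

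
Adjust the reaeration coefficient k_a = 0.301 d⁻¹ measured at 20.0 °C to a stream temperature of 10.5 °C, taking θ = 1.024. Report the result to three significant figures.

k_a(T₂) = k_a(T₁) · θ^(T₂−T₁) = 0.301 × 1.024^(10.5−20.0)
= 0.301 × 1.024^-9.50 = 0.301 × 0.7983 = 0.2403 d⁻¹.

k_a ≈ 0.240 d⁻¹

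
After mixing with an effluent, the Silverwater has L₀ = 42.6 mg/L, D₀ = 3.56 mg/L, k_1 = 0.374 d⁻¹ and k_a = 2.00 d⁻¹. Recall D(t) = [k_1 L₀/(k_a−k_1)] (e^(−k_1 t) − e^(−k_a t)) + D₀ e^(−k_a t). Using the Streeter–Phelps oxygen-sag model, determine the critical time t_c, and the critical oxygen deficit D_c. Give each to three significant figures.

t_c = [1/(k_a−k_1)] ln[(k_a/k_1)(1 − D₀(k_a−k_1)/(k_1 L₀))]
= [1/(2.00−0.374)] ln[(2.00/0.374)(1 − 3.56×1.626/(0.374×42.6))]
= (1/1.626) ln[5.348 × 0.6367] = 0.6150 × ln(3.405) = 0.6150 × 1.225 = 0.7535 d.
D_c = (k_1/k_a) L₀ e^(−k_1 t_c) = (0.374/2.00) × 42.6 × e^(−0.374×0.7535) = 0.1870 × 42.6 × 0.7544 = 6.010 mg/L.

t_c ≈ 0.753 d; D_c ≈ 6.01 mg/L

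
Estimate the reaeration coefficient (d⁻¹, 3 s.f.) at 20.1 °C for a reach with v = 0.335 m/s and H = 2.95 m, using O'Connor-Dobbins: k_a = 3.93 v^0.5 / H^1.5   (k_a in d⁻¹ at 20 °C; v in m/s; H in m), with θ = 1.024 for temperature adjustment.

k_a ≈ 0.450 d⁻¹

k_a(20) = 3.93 × 0.335^0.5 / 2.95^1.5 = 3.93 × 0.5788 / 5.067 = 0.4489 d⁻¹.
k_a(20.1) = 0.4489 × 1.024^(20.1−20) = 0.4489 × 1.002 = 0.4500 d⁻¹.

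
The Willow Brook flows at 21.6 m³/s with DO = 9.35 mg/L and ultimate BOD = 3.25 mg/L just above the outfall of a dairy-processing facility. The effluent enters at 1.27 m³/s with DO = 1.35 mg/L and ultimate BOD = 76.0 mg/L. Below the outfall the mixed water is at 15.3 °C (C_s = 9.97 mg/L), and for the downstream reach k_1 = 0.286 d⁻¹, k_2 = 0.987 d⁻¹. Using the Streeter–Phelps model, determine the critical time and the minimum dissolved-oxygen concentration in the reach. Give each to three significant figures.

t_c ≈ 1.14 d; minimum DO ≈ 8.44 mg/L

Mixed DO = (21.6×9.35 + 1.27×1.35)/(21.6+1.27) = 203.7/22.87 = 8.906 mg/L.
Mixed L₀ = (21.6×3.25 + 1.27×76.0)/(22.87) = 166.7/22.87 = 7.290 mg/L.
Initial deficit D₀ = C_s − DO₀ = 9.97 − 8.906 = 1.064 mg/L.
t_c = (1/0.7010) ln[(0.987/0.286)(1 − 1.064×0.7010/(0.286×7.290))] = 1.427 × ln(2.216) = 1.135 d.
D_c = (0.286/0.987) × 7.290 × e^(−0.286×1.135) = 0.2898 × 7.290 × 0.7228 = 1.527 mg/L.
Minimum DO = 9.97 − 1.527 = 8.443 mg/L.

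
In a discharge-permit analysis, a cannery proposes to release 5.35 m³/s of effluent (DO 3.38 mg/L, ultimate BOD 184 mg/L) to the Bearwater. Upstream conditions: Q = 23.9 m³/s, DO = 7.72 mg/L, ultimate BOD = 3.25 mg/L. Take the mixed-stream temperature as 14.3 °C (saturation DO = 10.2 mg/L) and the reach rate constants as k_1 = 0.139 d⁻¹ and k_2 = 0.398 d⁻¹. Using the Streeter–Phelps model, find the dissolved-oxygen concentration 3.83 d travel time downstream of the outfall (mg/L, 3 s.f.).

DO ≈ 2.29 mg/L

Mixed DO = (23.9×7.72 + 5.35×3.38)/(23.9+5.35) = 202.6/29.25 = 6.926 mg/L.
Mixed L₀ = (23.9×3.25 + 5.35×184)/(29.25) = 1062/29.25 = 36.31 mg/L.
Initial deficit D₀ = C_s − DO₀ = 10.2 − 6.926 = 3.274 mg/L.
D(3.83) = [0.139×36.31/(0.398−0.139)](e^(−0.139×3.83) − e^(−0.398×3.83)) + 3.274 e^(−0.398×3.83)
= 19.49 × (0.5872 − 0.2178) + 3.274 × 0.2178 = 7.912 mg/L.
DO = 10.2 − 7.912 = 2.288 mg/L.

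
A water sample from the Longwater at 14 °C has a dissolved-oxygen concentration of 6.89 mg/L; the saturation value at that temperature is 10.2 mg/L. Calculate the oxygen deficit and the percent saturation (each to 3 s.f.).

D = C_s − C = 10.2 − 6.89 = 3.31 mg/L.
% saturation = 6.89/10.2 × 100 = 67.5 %.

D ≈ 3.31 mg/L; 67.5 % saturation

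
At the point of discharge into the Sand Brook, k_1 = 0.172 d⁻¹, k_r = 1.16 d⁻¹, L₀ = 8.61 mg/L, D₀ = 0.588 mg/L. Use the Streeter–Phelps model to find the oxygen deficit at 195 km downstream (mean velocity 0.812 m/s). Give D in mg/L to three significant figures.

D ≈ 0.893 mg/L

Travel time t = x/v = 195 km / (0.812 m/s) = 195000 m / 0.812 m/s = 240100 s = 2.779 d.
k_1 L₀/(k_r−k_1) = 0.172×8.61/(1.16−0.172) = 1.481/0.9880 = 1.499 mg/L.
e^(−k_1 t) = e^(−0.172×2.779) = 0.6200; e^(−k_r t) = e^(−1.16×2.779) = 0.03979.
D = 1.499 × (0.6200 − 0.03979) + 0.588 × 0.03979 = 0.8697 + 0.02339 = 0.8930 mg/L.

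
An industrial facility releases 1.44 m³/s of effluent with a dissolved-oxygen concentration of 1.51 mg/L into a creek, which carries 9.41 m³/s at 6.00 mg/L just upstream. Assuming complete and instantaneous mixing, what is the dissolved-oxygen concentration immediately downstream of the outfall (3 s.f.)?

5.40 mg/L

Flow-weighted mixing: C = (Q_r C_r + Q_w C_w)/(Q_r + Q_w)
= (9.41×6.00 + 1.44×1.51)/(9.41 + 1.44) = 58.63/10.85 = 5.404 mg/L.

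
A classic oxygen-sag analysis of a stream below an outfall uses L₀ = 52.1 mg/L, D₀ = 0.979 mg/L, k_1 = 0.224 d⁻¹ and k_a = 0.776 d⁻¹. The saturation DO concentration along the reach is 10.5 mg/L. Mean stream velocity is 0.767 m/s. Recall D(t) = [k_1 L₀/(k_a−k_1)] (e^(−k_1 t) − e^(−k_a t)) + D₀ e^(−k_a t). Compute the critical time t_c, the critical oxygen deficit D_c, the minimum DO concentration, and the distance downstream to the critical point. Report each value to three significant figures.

t_c ≈ 2.17 d; D_c ≈ 9.26 mg/L; min DO ≈ 1.24 mg/L; x_c ≈ 143 km

At the critical point dD/dt = 0, so k_1 L₀ e^(−k_1 t) = k_a D. Substituting D(t) from the Streeter–Phelps equation and solving for t gives
t_c = ln[(k_a/k_1)(1 − D₀(k_a−k_1)/(k_1 L₀))] / (k_a−k_1).
Here k_a−k_1 = 0.5520 d⁻¹ and 1 − D₀(k_a−k_1)/(k_1 L₀) = 1 − 0.979×0.5520/(0.224×52.1) = 0.9537, so
t_c = ln(3.464 × 0.9537) / 0.5520 = 1.195 / 0.5520 = 2.165 d.
L(t_c) = L₀ e^(−k_1 t_c) = 52.1 × 0.6157 = 32.08 mg/L, and at the critical point k_a D_c = k_1 L, so D_c = (0.224/0.776) × 32.08 = 9.260 mg/L.
Minimum DO = C_s − D_c = 10.5 − 9.260 = 1.240 mg/L.
x_c = v t_c = 0.767 m/s × 2.165 d × 86400 s/d = 143500 m ≈ 143 km.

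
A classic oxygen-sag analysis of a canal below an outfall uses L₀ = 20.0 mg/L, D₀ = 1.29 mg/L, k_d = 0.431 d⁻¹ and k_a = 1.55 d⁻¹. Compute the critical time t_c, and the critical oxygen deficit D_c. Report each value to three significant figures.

At the critical point dD/dt = 0, so k_d L₀ e^(−k_d t) = k_a D. Substituting D(t) from the Streeter–Phelps equation and solving for t gives
t_c = ln[(k_a/k_d)(1 − D₀(k_a−k_d)/(k_d L₀))] / (k_a−k_d).
Here k_a−k_d = 1.119 d⁻¹ and 1 − D₀(k_a−k_d)/(k_d L₀) = 1 − 1.29×1.119/(0.431×20.0) = 0.8325, so
t_c = ln(3.596 × 0.8325) / 1.119 = 1.097 / 1.119 = 0.9800 d.
L(t_c) = L₀ e^(−k_d t_c) = 20.0 × 0.6555 = 13.11 mg/L, and at the critical point k_a D_c = k_d L, so D_c = (0.431/1.55) × 13.11 = 3.645 mg/L.

t_c ≈ 0.980 d; D_c ≈ 3.65 mg/L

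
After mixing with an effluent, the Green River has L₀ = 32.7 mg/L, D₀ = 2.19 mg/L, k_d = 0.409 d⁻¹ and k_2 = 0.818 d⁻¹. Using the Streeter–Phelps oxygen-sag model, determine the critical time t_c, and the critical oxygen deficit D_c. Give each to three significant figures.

With k_2/k_d = 2.000 and 1 − D₀(k_2−k_d)/(k_d L₀) = 0.9330,
t_c = ln(2.000 × 0.9330) / (0.818 − 0.409) = ln(1.866) / 0.4090 = 0.6238/0.4090 = 1.525 d.
L(t_c) = L₀ e^(−k_d t_c) = 32.7 × 0.5359 = 17.52 mg/L, and at the critical point k_2 D_c = k_d L, so D_c = (0.409/0.818) × 17.52 = 8.762 mg/L.

t_c ≈ 1.53 d; D_c ≈ 8.76 mg/L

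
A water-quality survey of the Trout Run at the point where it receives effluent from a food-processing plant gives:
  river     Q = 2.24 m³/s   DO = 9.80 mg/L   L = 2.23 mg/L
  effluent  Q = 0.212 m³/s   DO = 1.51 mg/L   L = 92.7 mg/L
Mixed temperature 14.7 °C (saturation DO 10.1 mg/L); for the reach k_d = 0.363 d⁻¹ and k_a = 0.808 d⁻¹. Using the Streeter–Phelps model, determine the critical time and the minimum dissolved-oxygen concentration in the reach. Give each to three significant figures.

t_c ≈ 1.50 d; minimum DO ≈ 7.48 mg/L

Mixed DO = (2.24×9.80 + 0.212×1.51)/(2.24+0.212) = 22.27/2.452 = 9.083 mg/L.
Mixed L₀ = (2.24×2.23 + 0.212×92.7)/(2.452) = 24.65/2.452 = 10.05 mg/L.
Initial deficit D₀ = C_s − DO₀ = 10.1 − 9.083 = 1.017 mg/L.
t_c = (1/0.4450) ln[(0.808/0.363)(1 − 1.017×0.4450/(0.363×10.05))] = 2.247 × ln(1.950) = 1.501 d.
D_c = (0.363/0.808) × 10.05 × e^(−0.363×1.501) = 0.4493 × 10.05 × 0.5800 = 2.619 mg/L.
Minimum DO = 10.1 − 2.619 = 7.481 mg/L.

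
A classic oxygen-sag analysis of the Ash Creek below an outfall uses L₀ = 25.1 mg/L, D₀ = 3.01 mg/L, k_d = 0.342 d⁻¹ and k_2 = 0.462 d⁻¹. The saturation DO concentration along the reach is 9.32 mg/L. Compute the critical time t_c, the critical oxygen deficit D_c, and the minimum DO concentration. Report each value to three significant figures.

t_c = [1/(k_2−k_d)] ln[(k_2/k_d)(1 − D₀(k_2−k_d)/(k_d L₀))]
= [1/(0.462−0.342)] ln[(0.462/0.342)(1 − 3.01×0.1200/(0.342×25.1))]
= (1/0.1200) ln[1.351 × 0.9579] = 8.333 × ln(1.294) = 8.333 × 0.2578 = 2.148 d.
L(t_c) = L₀ e^(−k_d t_c) = 25.1 × 0.4797 = 12.04 mg/L, and at the critical point k_2 D_c = k_d L, so D_c = (0.342/0.462) × 12.04 = 8.913 mg/L.
Minimum DO = C_s − D_c = 9.32 − 8.913 = 0.4073 mg/L.

t_c ≈ 2.15 d; D_c ≈ 8.91 mg/L; min DO ≈ 0.407 mg/L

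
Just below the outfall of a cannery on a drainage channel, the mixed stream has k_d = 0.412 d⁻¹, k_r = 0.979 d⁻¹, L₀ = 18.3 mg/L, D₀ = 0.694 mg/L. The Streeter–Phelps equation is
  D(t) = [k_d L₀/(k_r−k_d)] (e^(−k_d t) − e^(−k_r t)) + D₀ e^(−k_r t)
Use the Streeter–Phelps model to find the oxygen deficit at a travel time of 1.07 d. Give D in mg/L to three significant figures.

k_d L₀/(k_r−k_d) = 0.412×18.3/(0.979−0.412) = 7.540/0.5670 = 13.30 mg/L.
e^(−k_d t) = e^(−0.412×1.070) = 0.6435; e^(−k_r t) = e^(−0.979×1.070) = 0.3508.
D = 13.30 × (0.6435 − 0.3508) + 0.694 × 0.3508 = 3.892 + 0.2435 = 4.135 mg/L.

D ≈ 4.14 mg/L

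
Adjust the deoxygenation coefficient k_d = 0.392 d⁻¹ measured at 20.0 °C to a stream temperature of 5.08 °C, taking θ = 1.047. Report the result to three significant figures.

k_d ≈ 0.198 d⁻¹

k_d(T₂) = k_d(T₁) · θ^(T₂−T₁) = 0.392 × 1.047^(5.08−20.0)
= 0.392 × 1.047^-14.9 = 0.392 × 0.5040 = 0.1976 d⁻¹.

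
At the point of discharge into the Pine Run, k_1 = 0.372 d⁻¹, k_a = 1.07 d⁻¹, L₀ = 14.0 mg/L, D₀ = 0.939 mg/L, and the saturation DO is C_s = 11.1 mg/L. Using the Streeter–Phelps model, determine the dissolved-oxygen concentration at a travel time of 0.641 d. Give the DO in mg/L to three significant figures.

DO ≈ 8.51 mg/L

k_1 L₀/(k_a−k_1) = 0.372×14.0/(1.07−0.372) = 5.208/0.6980 = 7.461 mg/L.
e^(−k_1 t) = e^(−0.372×0.6410) = 0.7878; e^(−k_a t) = e^(−1.07×0.6410) = 0.5037.
D = 7.461 × (0.7878 − 0.5037) + 0.939 × 0.5037 = 2.120 + 0.4729 = 2.593 mg/L.
DO = C_s − D = 11.1 − 2.593 = 8.507 mg/L.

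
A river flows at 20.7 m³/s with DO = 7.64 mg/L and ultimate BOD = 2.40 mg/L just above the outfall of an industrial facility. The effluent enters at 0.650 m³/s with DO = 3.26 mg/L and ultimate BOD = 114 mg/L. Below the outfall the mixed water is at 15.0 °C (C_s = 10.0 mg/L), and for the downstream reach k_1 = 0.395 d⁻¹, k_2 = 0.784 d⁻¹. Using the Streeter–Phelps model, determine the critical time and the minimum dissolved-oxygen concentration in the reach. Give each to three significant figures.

Mixed DO = (20.7×7.64 + 0.650×3.26)/(20.7+0.650) = 160.3/21.35 = 7.507 mg/L.
Mixed L₀ = (20.7×2.40 + 0.650×114)/(21.35) = 123.8/21.35 = 5.798 mg/L.
Initial deficit D₀ = C_s − DO₀ = 10.0 − 7.507 = 2.493 mg/L.
t_c = (1/0.3890) ln[(0.784/0.395)(1 − 2.493×0.3890/(0.395×5.798))] = 2.571 × ln(1.144) = 0.3463 d.
D_c = (0.395/0.784) × 5.798 × e^(−0.395×0.3463) = 0.5038 × 5.798 × 0.8722 = 2.548 mg/L.
Minimum DO = 10.0 − 2.548 = 7.452 mg/L.

t_c ≈ 0.346 d; minimum DO ≈ 7.45 mg/L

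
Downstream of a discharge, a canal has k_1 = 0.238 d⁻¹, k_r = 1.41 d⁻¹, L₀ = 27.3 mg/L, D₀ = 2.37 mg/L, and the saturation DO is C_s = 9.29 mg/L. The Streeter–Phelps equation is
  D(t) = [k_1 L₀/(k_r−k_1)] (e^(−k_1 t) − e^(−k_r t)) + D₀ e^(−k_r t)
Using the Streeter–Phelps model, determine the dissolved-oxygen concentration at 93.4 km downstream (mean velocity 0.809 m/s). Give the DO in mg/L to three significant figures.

Travel time t = x/v = 93.4 km / (0.809 m/s) = 93400 m / 0.809 m/s = 115500 s = 1.336 d.
k_1 L₀/(k_r−k_1) = 0.238×27.3/(1.41−0.238) = 6.497/1.172 = 5.544 mg/L.
e^(−k_1 t) = e^(−0.238×1.336) = 0.7276; e^(−k_r t) = e^(−1.41×1.336) = 0.1520.
D = 5.544 × (0.7276 − 0.1520) + 2.37 × 0.1520 = 3.191 + 0.3602 = 3.551 mg/L.
DO = C_s − D = 9.29 − 3.551 = 5.739 mg/L.

DO ≈ 5.74 mg/L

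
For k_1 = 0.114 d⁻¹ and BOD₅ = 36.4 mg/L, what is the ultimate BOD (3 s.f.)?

L₀ ≈ 83.8 mg/L

BOD₅ = L₀(1 − e^(−5k_1)) ⇒ L₀ = BOD₅ / (1 − e^(−5×0.114))
= 36.4 / (1 − 0.5655) = 36.4 / 0.4345 = 83.78 mg/L.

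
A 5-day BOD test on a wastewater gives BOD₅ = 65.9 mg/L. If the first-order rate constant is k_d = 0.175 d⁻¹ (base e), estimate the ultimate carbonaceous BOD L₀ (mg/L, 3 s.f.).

BOD₅ = L₀(1 − e^(−5k_d)) ⇒ L₀ = BOD₅ / (1 − e^(−5×0.175))
= 65.9 / (1 − 0.4169) = 65.9 / 0.5831 = 113.0 mg/L.

L₀ ≈ 113 mg/L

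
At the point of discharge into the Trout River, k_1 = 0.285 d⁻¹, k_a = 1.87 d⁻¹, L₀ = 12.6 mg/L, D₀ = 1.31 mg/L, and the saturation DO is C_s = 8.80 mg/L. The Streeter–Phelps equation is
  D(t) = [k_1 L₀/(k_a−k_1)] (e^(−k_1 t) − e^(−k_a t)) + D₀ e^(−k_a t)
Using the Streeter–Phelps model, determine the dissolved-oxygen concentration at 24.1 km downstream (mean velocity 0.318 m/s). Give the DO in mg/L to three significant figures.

DO ≈ 7.22 mg/L

Travel time t = x/v = 24.1 km / (0.318 m/s) = 24100 m / 0.318 m/s = 75790 s = 0.8772 d.
k_1 L₀/(k_a−k_1) = 0.285×12.6/(1.87−0.285) = 3.591/1.585 = 2.266 mg/L.
e^(−k_1 t) = e^(−0.285×0.8772) = 0.7788; e^(−k_a t) = e^(−1.87×0.8772) = 0.1939.
D = 2.266 × (0.7788 − 0.1939) + 1.31 × 0.1939 = 1.325 + 0.2540 = 1.579 mg/L.
DO = C_s − D = 8.80 − 1.579 = 7.221 mg/L.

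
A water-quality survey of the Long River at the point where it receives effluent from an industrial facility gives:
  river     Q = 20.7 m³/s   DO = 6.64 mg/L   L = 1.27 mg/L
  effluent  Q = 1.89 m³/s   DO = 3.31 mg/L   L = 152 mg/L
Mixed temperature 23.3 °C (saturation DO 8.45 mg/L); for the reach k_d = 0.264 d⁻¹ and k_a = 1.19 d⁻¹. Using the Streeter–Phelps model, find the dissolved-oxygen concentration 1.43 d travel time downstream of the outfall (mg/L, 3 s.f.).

Mixed DO = (20.7×6.64 + 1.89×3.31)/(20.7+1.89) = 143.7/22.59 = 6.361 mg/L.
Mixed L₀ = (20.7×1.27 + 1.89×152)/(22.59) = 313.6/22.59 = 13.88 mg/L.
Initial deficit D₀ = C_s − DO₀ = 8.45 − 6.361 = 2.089 mg/L.
D(1.43) = [0.264×13.88/(1.19−0.264)](e^(−0.264×1.43) − e^(−1.19×1.43)) + 2.089 e^(−1.19×1.43)
= 3.957 × (0.6856 − 0.1824) + 2.089 × 0.1824 = 2.372 mg/L.
DO = 8.45 − 2.372 = 6.078 mg/L.

DO ≈ 6.08 mg/L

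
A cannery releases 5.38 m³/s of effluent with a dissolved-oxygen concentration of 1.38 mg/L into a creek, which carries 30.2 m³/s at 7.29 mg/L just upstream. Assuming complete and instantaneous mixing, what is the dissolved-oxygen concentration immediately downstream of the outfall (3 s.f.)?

6.40 mg/L

Flow-weighted mixing: C = (Q_r C_r + Q_w C_w)/(Q_r + Q_w)
= (30.2×7.29 + 5.38×1.38)/(30.2 + 5.38) = 227.6/35.58 = 6.396 mg/L.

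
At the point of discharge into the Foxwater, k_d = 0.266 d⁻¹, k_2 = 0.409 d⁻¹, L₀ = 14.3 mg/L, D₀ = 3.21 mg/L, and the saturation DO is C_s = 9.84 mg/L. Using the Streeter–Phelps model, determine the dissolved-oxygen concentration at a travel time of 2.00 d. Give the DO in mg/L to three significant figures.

k_d L₀/(k_2−k_d) = 0.266×14.3/(0.409−0.266) = 3.804/0.1430 = 26.60 mg/L.
e^(−k_d t) = e^(−0.266×2.000) = 0.5874; e^(−k_2 t) = e^(−0.409×2.000) = 0.4413.
D = 26.60 × (0.5874 − 0.4413) + 3.21 × 0.4413 = 3.887 + 1.417 = 5.303 mg/L.
DO = C_s − D = 9.84 − 5.303 = 4.537 mg/L.

DO ≈ 4.54 mg/L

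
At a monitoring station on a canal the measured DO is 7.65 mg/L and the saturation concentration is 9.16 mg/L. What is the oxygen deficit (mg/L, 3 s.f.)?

D = C_s − C = 9.16 − 7.65 = 1.51 mg/L.

D ≈ 1.51 mg/L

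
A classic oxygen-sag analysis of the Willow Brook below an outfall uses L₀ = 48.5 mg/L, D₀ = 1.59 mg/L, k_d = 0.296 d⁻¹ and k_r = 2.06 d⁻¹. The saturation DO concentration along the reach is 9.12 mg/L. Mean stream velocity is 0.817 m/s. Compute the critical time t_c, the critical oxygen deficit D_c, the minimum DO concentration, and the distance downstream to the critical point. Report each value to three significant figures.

t_c = [1/(k_r−k_d)] ln[(k_r/k_d)(1 − D₀(k_r−k_d)/(k_d L₀))]
= [1/(2.06−0.296)] ln[(2.06/0.296)(1 − 1.59×1.764/(0.296×48.5))]
= (1/1.764) ln[6.959 × 0.8046] = 0.5669 × ln(5.600) = 0.5669 × 1.723 = 0.9766 d.
L(t_c) = L₀ e^(−k_d t_c) = 48.5 × 0.7490 = 36.32 mg/L, and at the critical point k_r D_c = k_d L, so D_c = (0.296/2.06) × 36.32 = 5.219 mg/L.
Minimum DO = C_s − D_c = 9.12 − 5.219 = 3.901 mg/L.
x_c = v t_c = 0.817 m/s × 0.9766 d × 86400 s/d = 68940 m ≈ 68.9 km.

t_c ≈ 0.977 d; D_c ≈ 5.22 mg/L; min DO ≈ 3.90 mg/L; x_c ≈ 68.9 km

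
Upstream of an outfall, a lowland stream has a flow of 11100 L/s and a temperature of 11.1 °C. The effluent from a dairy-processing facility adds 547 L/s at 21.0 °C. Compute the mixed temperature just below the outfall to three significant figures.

11.6 °C

Flow-weighted mixing: C = (Q_r C_r + Q_w C_w)/(Q_r + Q_w)
= (11100×11.1 + 547×21.0)/(11100 + 547) = 134700/11650 = 11.56 °C.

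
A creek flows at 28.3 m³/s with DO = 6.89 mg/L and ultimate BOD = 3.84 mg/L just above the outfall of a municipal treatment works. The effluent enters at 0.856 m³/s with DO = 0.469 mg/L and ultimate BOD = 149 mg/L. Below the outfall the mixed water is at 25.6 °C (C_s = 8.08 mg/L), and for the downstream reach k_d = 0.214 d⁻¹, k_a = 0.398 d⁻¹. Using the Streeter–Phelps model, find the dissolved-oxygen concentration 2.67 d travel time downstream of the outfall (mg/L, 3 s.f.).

DO ≈ 5.54 mg/L

Mixed DO = (28.3×6.89 + 0.856×0.469)/(28.3+0.856) = 195.4/29.16 = 6.701 mg/L.
Mixed L₀ = (28.3×3.84 + 0.856×149)/(29.16) = 236.2/29.16 = 8.102 mg/L.
Initial deficit D₀ = C_s − DO₀ = 8.08 − 6.701 = 1.379 mg/L.
D(2.67) = [0.214×8.102/(0.398−0.214)](e^(−0.214×2.67) − e^(−0.398×2.67)) + 1.379 e^(−0.398×2.67)
= 9.423 × (0.5647 − 0.3455) + 1.379 × 0.3455 = 2.542 mg/L.
DO = 8.08 − 2.542 = 5.538 mg/L.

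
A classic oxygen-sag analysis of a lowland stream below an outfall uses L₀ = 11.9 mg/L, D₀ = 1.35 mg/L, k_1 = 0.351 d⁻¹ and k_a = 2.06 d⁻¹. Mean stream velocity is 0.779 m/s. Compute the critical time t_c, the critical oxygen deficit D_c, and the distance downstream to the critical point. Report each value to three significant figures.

At the critical point dD/dt = 0, so k_1 L₀ e^(−k_1 t) = k_a D. Substituting D(t) from the Streeter–Phelps equation and solving for t gives
t_c = ln[(k_a/k_1)(1 − D₀(k_a−k_1)/(k_1 L₀))] / (k_a−k_1).
Here k_a−k_1 = 1.709 d⁻¹ and 1 − D₀(k_a−k_1)/(k_1 L₀) = 1 − 1.35×1.709/(0.351×11.9) = 0.4476, so
t_c = ln(5.869 × 0.4476) / 1.709 = 0.9659 / 1.709 = 0.5652 d.
D_c = (k_1/k_a) L₀ e^(−k_1 t_c) = (0.351/2.06) × 11.9 × e^(−0.351×0.5652) = 0.1704 × 11.9 × 0.8201 = 1.663 mg/L.
x_c = v t_c = 0.779 m/s × 0.5652 d × 86400 s/d = 38040 m ≈ 38.0 km.

t_c ≈ 0.565 d; D_c ≈ 1.66 mg/L; x_c ≈ 38.0 km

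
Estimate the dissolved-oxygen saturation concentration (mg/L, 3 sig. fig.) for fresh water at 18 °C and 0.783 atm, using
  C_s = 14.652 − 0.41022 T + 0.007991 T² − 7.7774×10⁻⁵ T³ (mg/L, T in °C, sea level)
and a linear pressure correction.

At sea level: C_s = 14.652 − 0.41022×18 + 0.007991×18² − 7.7774×10⁻⁵×18³ = 9.404 mg/L.
Pressure correction: C_s' = 9.404 × 0.783 = 7.363 mg/L.

C_s ≈ 7.36 mg/L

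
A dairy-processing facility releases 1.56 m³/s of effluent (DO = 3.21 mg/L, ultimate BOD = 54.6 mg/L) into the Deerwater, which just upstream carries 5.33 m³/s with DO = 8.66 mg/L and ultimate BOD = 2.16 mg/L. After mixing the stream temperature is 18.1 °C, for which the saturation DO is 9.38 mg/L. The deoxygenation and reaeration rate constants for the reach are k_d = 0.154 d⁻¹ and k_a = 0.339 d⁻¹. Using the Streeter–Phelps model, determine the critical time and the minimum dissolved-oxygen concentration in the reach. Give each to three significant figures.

Mixed DO = (5.33×8.66 + 1.56×3.21)/(5.33+1.56) = 51.17/6.890 = 7.426 mg/L.
Mixed L₀ = (5.33×2.16 + 1.56×54.6)/(6.890) = 96.69/6.890 = 14.03 mg/L.
Initial deficit D₀ = C_s − DO₀ = 9.38 − 7.426 = 1.954 mg/L.
t_c = (1/0.1850) ln[(0.339/0.154)(1 − 1.954×0.1850/(0.154×14.03))] = 5.405 × ln(1.833) = 3.276 d.
D_c = (0.154/0.339) × 14.03 × e^(−0.154×3.276) = 0.4543 × 14.03 × 0.6038 = 3.849 mg/L.
Minimum DO = 9.38 − 3.849 = 5.531 mg/L.

t_c ≈ 3.28 d; minimum DO ≈ 5.53 mg/L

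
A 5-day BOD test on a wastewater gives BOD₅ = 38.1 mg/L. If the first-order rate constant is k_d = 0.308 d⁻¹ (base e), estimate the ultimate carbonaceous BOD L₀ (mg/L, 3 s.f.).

L₀ ≈ 48.5 mg/L

BOD₅ = L₀(1 − e^(−5k_d)) ⇒ L₀ = BOD₅ / (1 − e^(−5×0.308))
= 38.1 / (1 − 0.2144) = 38.1 / 0.7856 = 48.50 mg/L.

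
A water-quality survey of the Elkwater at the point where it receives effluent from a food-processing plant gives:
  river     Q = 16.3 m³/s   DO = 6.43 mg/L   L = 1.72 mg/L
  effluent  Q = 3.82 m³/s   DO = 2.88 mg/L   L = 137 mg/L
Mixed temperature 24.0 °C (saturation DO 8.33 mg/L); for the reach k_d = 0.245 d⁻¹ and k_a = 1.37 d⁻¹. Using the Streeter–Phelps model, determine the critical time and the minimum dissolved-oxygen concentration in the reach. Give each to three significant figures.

t_c ≈ 1.03 d; minimum DO ≈ 4.52 mg/L

Mixed DO = (16.3×6.43 + 3.82×2.88)/(16.3+3.82) = 115.8/20.12 = 5.756 mg/L.
Mixed L₀ = (16.3×1.72 + 3.82×137)/(20.12) = 551.4/20.12 = 27.40 mg/L.
Initial deficit D₀ = C_s − DO₀ = 8.33 − 5.756 = 2.574 mg/L.
t_c = (1/1.125) ln[(1.37/0.245)(1 − 2.574×1.125/(0.245×27.40))] = 0.8889 × ln(3.180) = 1.028 d.
D_c = (0.245/1.37) × 27.40 × e^(−0.245×1.028) = 0.1788 × 27.40 × 0.7773 = 3.809 mg/L.
Minimum DO = 8.33 − 3.809 = 4.521 mg/L.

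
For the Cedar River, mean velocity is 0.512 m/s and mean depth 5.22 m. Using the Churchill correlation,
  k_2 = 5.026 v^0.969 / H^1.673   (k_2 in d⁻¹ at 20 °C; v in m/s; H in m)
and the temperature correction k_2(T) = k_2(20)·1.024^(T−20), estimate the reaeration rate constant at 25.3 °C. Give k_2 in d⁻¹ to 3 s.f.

k_2(20) = 5.026 × 0.512^0.969 / 5.22^1.673 = 5.026 × 0.5227 / 15.87 = 0.1655 d⁻¹.
k_2(25.3) = 0.1655 × 1.024^(25.3−20) = 0.1655 × 1.134 = 0.1877 d⁻¹.

k_2 ≈ 0.188 d⁻¹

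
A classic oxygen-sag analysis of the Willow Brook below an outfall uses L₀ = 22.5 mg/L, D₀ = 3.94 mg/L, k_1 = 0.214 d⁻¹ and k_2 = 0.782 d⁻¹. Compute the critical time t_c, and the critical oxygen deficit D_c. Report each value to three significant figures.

t_c = [1/(k_2−k_1)] ln[(k_2/k_1)(1 − D₀(k_2−k_1)/(k_1 L₀))]
= [1/(0.782−0.214)] ln[(0.782/0.214)(1 − 3.94×0.5680/(0.214×22.5))]
= (1/0.5680) ln[3.654 × 0.5352] = 1.761 × ln(1.956) = 1.761 × 0.6708 = 1.181 d.
L(t_c) = L₀ e^(−k_1 t_c) = 22.5 × 0.7767 = 17.48 mg/L, and at the critical point k_2 D_c = k_1 L, so D_c = (0.214/0.782) × 17.48 = 4.782 mg/L.

t_c ≈ 1.18 d; D_c ≈ 4.78 mg/L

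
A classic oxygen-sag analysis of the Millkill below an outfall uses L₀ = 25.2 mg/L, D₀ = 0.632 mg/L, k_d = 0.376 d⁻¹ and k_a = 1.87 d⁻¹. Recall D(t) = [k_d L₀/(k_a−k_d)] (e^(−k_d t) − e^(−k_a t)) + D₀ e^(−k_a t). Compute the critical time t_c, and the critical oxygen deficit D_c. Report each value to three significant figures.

At the critical point dD/dt = 0, so k_d L₀ e^(−k_d t) = k_a D. Substituting D(t) from the Streeter–Phelps equation and solving for t gives
t_c = ln[(k_a/k_d)(1 − D₀(k_a−k_d)/(k_d L₀))] / (k_a−k_d).
Here k_a−k_d = 1.494 d⁻¹ and 1 − D₀(k_a−k_d)/(k_d L₀) = 1 − 0.632×1.494/(0.376×25.2) = 0.9003, so
t_c = ln(4.973 × 0.9003) / 1.494 = 1.499 / 1.494 = 1.003 d.
L(t_c) = L₀ e^(−k_d t_c) = 25.2 × 0.6857 = 17.28 mg/L, and at the critical point k_a D_c = k_d L, so D_c = (0.376/1.87) × 17.28 = 3.474 mg/L.

t_c ≈ 1.00 d; D_c ≈ 3.47 mg/L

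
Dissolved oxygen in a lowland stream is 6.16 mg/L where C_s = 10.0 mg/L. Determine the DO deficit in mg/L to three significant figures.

D ≈ 3.84 mg/L

D = C_s − C = 10.0 − 6.16 = 3.84 mg/L.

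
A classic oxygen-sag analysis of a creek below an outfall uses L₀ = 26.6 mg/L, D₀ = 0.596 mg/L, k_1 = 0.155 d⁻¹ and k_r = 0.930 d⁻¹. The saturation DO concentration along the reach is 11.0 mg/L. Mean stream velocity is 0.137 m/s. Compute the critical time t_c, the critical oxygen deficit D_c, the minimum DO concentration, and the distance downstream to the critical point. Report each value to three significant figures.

At the critical point dD/dt = 0, so k_1 L₀ e^(−k_1 t) = k_r D. Substituting D(t) from the Streeter–Phelps equation and solving for t gives
t_c = ln[(k_r/k_1)(1 − D₀(k_r−k_1)/(k_1 L₀))] / (k_r−k_1).
Here k_r−k_1 = 0.7750 d⁻¹ and 1 − D₀(k_r−k_1)/(k_1 L₀) = 1 − 0.596×0.7750/(0.155×26.6) = 0.8880, so
t_c = ln(6.000 × 0.8880) / 0.7750 = 1.673 / 0.7750 = 2.159 d.
L(t_c) = L₀ e^(−k_1 t_c) = 26.6 × 0.7156 = 19.04 mg/L, and at the critical point k_r D_c = k_1 L, so D_c = (0.155/0.930) × 19.04 = 3.173 mg/L.
Minimum DO = C_s − D_c = 11.0 − 3.173 = 7.827 mg/L.
x_c = v t_c = 0.137 m/s × 2.159 d × 86400 s/d = 25550 m ≈ 25.6 km.

t_c ≈ 2.16 d; D_c ≈ 3.17 mg/L; min DO ≈ 7.83 mg/L; x_c ≈ 25.6 km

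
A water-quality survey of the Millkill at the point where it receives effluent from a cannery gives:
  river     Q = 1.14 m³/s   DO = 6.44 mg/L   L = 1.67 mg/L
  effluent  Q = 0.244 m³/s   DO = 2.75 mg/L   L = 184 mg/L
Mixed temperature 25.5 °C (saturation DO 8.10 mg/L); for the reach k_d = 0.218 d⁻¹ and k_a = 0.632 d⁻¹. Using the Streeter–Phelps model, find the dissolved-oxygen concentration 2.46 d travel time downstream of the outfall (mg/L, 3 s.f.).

Mixed DO = (1.14×6.44 + 0.244×2.75)/(1.14+0.244) = 8.013/1.384 = 5.789 mg/L.
Mixed L₀ = (1.14×1.67 + 0.244×184)/(1.384) = 46.80/1.384 = 33.81 mg/L.
Initial deficit D₀ = C_s − DO₀ = 8.10 − 5.789 = 2.311 mg/L.
D(2.46) = [0.218×33.81/(0.632−0.218)](e^(−0.218×2.46) − e^(−0.632×2.46)) + 2.311 e^(−0.632×2.46)
= 17.81 × (0.5849 − 0.2112) + 2.311 × 0.2112 = 7.142 mg/L.
DO = 8.10 − 7.142 = 0.9583 mg/L.

DO ≈ 0.958 mg/L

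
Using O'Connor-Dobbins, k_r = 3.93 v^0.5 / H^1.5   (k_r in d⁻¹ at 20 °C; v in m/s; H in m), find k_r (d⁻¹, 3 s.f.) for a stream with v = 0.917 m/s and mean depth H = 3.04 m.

k_r ≈ 0.710 d⁻¹

k_r = 3.93 × 0.917^0.5 / 3.04^1.5 = 3.93 × 0.9576 / 5.300 = 0.7100 d⁻¹.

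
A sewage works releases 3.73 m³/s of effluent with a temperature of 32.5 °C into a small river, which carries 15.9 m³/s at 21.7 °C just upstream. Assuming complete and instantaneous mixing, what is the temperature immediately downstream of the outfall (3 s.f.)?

23.8 °C

Flow-weighted mixing: C = (Q_r C_r + Q_w C_w)/(Q_r + Q_w)
= (15.9×21.7 + 3.73×32.5)/(15.9 + 3.73) = 466.3/19.63 = 23.75 °C.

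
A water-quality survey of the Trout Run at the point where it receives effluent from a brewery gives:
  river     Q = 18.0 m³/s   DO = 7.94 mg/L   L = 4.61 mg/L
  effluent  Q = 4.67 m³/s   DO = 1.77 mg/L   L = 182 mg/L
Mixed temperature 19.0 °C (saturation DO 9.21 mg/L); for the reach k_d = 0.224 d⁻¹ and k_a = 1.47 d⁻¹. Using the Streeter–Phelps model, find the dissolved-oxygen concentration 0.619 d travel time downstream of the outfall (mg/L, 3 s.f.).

Mixed DO = (18.0×7.94 + 4.67×1.77)/(18.0+4.67) = 151.2/22.67 = 6.669 mg/L.
Mixed L₀ = (18.0×4.61 + 4.67×182)/(22.67) = 932.9/22.67 = 41.15 mg/L.
Initial deficit D₀ = C_s − DO₀ = 9.21 − 6.669 = 2.541 mg/L.
D(0.619) = [0.224×41.15/(1.47−0.224)](e^(−0.224×0.619) − e^(−1.47×0.619)) + 2.541 e^(−1.47×0.619)
= 7.398 × (0.8705 − 0.4026) + 2.541 × 0.4026 = 4.485 mg/L.
DO = 9.21 − 4.485 = 4.725 mg/L.

DO ≈ 4.72 mg/L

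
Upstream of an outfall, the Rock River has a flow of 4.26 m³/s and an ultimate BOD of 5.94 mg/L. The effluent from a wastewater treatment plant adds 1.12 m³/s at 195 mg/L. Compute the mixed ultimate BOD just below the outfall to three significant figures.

Flow-weighted mixing: C = (Q_r C_r + Q_w C_w)/(Q_r + Q_w)
= (4.26×5.94 + 1.12×195)/(4.26 + 1.12) = 243.7/5.380 = 45.30 mg/L.

45.3 mg/L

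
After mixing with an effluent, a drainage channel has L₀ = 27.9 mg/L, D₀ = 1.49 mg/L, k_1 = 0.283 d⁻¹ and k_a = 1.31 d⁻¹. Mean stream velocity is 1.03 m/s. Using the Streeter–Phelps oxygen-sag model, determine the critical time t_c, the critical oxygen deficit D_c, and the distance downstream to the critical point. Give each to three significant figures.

t_c = [1/(k_a−k_1)] ln[(k_a/k_1)(1 − D₀(k_a−k_1)/(k_1 L₀))]
= [1/(1.31−0.283)] ln[(1.31/0.283)(1 − 1.49×1.027/(0.283×27.9))]
= (1/1.027) ln[4.629 × 0.8062] = 0.9737 × ln(3.732) = 0.9737 × 1.317 = 1.282 d.
L(t_c) = L₀ e^(−k_1 t_c) = 27.9 × 0.6957 = 19.41 mg/L, and at the critical point k_a D_c = k_1 L, so D_c = (0.283/1.31) × 19.41 = 4.193 mg/L.
x_c = v t_c = 1.03 m/s × 1.282 d × 86400 s/d = 114100 m ≈ 114 km.

t_c ≈ 1.28 d; D_c ≈ 4.19 mg/L; x_c ≈ 114 km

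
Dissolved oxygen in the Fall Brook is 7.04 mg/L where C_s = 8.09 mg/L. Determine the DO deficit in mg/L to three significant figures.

D = C_s − C = 8.09 − 7.04 = 1.05 mg/L.

D ≈ 1.05 mg/L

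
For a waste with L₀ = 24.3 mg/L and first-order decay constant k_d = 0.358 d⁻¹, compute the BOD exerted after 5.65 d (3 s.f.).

y_t = L₀(1 − e^(−k_d t)) = 24.3 × (1 − e^(−0.358×5.65))
= 24.3 × (1 − 0.1323) = 24.3 × 0.8677 = 21.09 mg/L.

y ≈ 21.1 mg/L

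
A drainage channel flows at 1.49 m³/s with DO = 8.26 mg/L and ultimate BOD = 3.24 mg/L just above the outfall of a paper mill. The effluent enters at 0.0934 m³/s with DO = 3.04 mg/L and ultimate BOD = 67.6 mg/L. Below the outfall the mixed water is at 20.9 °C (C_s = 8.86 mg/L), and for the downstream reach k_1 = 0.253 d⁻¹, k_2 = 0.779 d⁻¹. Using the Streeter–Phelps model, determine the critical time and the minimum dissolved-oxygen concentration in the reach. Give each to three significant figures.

t_c ≈ 1.54 d; minimum DO ≈ 7.31 mg/L

Mixed DO = (1.49×8.26 + 0.0934×3.04)/(1.49+0.0934) = 12.59/1.583 = 7.952 mg/L.
Mixed L₀ = (1.49×3.24 + 0.0934×67.6)/(1.583) = 11.14/1.583 = 7.036 mg/L.
Initial deficit D₀ = C_s − DO₀ = 8.86 − 7.952 = 0.9079 mg/L.
t_c = (1/0.5260) ln[(0.779/0.253)(1 − 0.9079×0.5260/(0.253×7.036))] = 1.901 × ln(2.253) = 1.544 d.
D_c = (0.253/0.779) × 7.036 × e^(−0.253×1.544) = 0.3248 × 7.036 × 0.6766 = 1.546 mg/L.
Minimum DO = 8.86 − 1.546 = 7.314 mg/L.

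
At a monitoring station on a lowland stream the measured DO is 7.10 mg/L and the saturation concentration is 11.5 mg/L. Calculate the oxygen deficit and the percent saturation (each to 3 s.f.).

D ≈ 4.40 mg/L; 61.7 % saturation

D = C_s − C = 11.5 − 7.10 = 4.40 mg/L.
% saturation = 7.10/11.5 × 100 = 61.7 %.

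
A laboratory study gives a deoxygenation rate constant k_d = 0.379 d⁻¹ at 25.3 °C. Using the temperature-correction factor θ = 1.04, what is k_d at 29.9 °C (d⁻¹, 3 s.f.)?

k_d ≈ 0.454 d⁻¹

k_d(T₂) = k_d(T₁) · θ^(T₂−T₁) = 0.379 × 1.04^(29.9−25.3)
= 0.379 × 1.04^4.60 = 0.379 × 1.198 = 0.4539 d⁻¹.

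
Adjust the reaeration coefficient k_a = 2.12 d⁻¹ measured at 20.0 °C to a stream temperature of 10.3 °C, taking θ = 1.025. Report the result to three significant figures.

k_a(T₂) = k_a(T₁) · θ^(T₂−T₁) = 2.12 × 1.025^(10.3−20.0)
= 2.12 × 1.025^-9.70 = 2.12 × 0.7870 = 1.668 d⁻¹.

k_a ≈ 1.67 d⁻¹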